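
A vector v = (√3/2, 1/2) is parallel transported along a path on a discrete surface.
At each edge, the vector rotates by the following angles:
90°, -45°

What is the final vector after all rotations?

Total rotation: 90° + (-45°) = 45°. Final vector: (0.2588, 0.9659)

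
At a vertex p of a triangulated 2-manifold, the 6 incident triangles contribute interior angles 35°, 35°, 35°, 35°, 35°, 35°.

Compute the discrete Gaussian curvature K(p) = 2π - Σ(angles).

Sum of angles = 210°. K = 360° - 210° = 150°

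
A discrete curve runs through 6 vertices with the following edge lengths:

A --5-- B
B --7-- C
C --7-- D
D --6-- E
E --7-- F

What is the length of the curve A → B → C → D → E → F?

Arc length = 5 + 7 + 7 + 6 + 7 = 32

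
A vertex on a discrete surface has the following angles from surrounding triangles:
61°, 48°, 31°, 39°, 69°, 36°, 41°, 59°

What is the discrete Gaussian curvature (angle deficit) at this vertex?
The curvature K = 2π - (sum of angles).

Sum of angles = 384°. K = 360° - 384° = -24° = -2π/15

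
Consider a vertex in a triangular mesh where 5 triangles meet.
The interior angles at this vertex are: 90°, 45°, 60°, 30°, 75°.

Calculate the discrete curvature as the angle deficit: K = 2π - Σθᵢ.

Sum of angles = 300°. K = 360° - 300° = 60° = π/3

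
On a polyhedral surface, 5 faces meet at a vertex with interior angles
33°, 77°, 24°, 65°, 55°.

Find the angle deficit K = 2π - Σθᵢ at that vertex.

Sum of angles = 254°. K = 360° - 254° = 106° = 53π/90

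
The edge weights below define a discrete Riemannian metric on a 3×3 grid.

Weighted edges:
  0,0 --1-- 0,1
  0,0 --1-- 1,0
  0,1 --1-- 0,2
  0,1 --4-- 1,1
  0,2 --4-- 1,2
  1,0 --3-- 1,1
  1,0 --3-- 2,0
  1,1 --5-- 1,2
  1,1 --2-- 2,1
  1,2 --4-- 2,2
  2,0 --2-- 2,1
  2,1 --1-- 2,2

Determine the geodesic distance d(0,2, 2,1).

Shortest path: 0,2 → 0,1 → 1,1 → 2,1, total weight = 7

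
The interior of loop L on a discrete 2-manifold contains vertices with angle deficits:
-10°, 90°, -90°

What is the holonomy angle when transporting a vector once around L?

Holonomy = total enclosed curvature = (-10°) + 90° + (-90°) = -10°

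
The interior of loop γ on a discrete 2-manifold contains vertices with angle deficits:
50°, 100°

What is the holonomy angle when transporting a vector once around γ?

Holonomy = total enclosed curvature = 50° + 100° = 150°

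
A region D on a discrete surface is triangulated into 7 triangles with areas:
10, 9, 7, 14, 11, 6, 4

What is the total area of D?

10 + 9 + 7 + 14 + 11 + 6 + 4 = 61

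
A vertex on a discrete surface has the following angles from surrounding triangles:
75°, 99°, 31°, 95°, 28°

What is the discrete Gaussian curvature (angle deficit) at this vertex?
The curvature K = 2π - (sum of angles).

Sum of angles = 328°. K = 360° - 328° = 32° = 8π/45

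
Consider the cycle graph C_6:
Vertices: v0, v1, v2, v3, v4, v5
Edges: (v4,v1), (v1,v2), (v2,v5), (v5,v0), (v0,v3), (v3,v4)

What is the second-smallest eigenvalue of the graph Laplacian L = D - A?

The cycle graph C_n has Laplacian eigenvalues λ_k = 2 − 2cos(2πk/n), k = 0, 1, …, n−1. Here n = 6:
k=0: 2 − 2cos(0) = 0.0; k=1: 2 − 2cos(π/3) = 1.0; k=2: 2 − 2cos(2π/3) = 3.0; k=3: 2 − 2cos(π) = 4.0; k=4: 2 − 2cos(4π/3) = 3.0; k=5: 2 − 2cos(5π/3) = 1.0.
Laplacian eigenvalues: [0.0, 1.0, 1.0, 3.0, 3.0, 4.0]. Algebraic connectivity (smallest non-zero eigenvalue) = 1.0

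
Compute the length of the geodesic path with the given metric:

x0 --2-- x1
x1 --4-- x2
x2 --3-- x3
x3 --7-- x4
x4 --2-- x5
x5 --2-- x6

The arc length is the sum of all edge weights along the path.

Arc length = 2 + 4 + 3 + 7 + 2 + 2 = 20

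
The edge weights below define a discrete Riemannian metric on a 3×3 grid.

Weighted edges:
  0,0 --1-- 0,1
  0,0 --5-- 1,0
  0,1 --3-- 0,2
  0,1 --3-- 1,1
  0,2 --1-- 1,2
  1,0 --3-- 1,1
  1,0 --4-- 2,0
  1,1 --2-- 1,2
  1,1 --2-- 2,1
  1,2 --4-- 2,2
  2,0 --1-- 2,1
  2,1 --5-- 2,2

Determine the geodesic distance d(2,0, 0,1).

Shortest path: 2,0 → 2,1 → 1,1 → 0,1, total weight = 6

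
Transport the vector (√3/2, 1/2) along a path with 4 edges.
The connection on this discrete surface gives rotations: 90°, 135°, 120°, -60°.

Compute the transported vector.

Total rotation: 90° + 135° + 120° + (-60°) = 285° ≡ -75° (mod 360°). Final vector: (0.7071, -0.7071)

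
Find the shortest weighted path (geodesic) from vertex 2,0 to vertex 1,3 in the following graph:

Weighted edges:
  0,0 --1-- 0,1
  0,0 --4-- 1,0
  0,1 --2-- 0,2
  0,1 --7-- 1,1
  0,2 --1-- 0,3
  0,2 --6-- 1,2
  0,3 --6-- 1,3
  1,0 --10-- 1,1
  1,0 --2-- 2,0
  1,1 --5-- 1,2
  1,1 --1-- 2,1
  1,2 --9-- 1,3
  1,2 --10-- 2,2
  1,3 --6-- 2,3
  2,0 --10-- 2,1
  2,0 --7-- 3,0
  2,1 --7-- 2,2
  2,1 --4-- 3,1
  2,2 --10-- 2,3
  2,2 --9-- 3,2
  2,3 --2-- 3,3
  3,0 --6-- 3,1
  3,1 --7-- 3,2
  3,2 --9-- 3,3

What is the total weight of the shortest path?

Shortest path: 2,0 → 1,0 → 0,0 → 0,1 → 0,2 → 0,3 → 1,3, total weight = 16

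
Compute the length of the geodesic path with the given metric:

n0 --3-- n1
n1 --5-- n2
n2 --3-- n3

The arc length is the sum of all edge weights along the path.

Arc length = 3 + 5 + 3 = 11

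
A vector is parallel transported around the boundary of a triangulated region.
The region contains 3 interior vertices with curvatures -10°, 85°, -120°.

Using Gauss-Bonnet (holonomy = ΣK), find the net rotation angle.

Holonomy = total enclosed curvature = (-10°) + 85° + (-120°) = -45°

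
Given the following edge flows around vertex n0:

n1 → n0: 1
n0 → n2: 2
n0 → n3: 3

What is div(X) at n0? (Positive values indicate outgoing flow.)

Divergence = sum of outgoing flows = (-1) + 2 + 3 = 4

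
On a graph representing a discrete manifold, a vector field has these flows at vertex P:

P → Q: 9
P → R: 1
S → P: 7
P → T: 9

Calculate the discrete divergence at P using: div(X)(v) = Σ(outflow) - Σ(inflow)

Divergence = sum of outgoing flows = 9 + 1 + (-7) + 9 = 12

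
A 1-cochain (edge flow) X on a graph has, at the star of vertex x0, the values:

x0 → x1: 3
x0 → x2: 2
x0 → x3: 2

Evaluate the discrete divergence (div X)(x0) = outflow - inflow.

Divergence = sum of outgoing flows = 3 + 2 + 2 = 7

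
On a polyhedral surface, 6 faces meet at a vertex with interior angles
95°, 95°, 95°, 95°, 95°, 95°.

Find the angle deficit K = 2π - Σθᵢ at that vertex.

Sum of angles = 570°. K = 360° - 570° = -210° = -7π/6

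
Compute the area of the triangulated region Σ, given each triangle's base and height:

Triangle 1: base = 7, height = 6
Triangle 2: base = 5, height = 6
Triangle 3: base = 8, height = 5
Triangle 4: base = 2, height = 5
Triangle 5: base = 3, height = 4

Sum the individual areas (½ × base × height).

(1/2)×7×6 + (1/2)×5×6 + (1/2)×8×5 + (1/2)×2×5 + (1/2)×3×4 = 67.0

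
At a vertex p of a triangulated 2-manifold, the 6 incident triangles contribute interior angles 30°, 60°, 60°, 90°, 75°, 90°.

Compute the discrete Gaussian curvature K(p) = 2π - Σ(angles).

Sum of angles = 405°. K = 360° - 405° = -45°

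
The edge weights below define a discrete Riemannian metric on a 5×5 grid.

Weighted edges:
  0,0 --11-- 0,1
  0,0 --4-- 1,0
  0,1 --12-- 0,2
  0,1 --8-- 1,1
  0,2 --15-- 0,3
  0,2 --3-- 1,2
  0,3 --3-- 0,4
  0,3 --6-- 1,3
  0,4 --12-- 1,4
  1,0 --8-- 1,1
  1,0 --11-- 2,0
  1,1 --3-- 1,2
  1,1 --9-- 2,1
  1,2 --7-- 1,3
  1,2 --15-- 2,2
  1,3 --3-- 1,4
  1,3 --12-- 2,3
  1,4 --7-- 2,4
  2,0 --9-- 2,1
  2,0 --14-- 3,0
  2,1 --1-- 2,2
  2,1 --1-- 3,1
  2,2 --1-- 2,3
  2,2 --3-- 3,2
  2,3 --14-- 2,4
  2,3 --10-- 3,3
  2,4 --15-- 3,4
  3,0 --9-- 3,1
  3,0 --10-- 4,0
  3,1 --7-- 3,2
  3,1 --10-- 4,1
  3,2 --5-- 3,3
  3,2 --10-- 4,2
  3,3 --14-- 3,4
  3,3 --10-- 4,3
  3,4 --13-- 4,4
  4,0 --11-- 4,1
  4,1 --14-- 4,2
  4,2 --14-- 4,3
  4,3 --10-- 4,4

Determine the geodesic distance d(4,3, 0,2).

Shortest path: 4,3 → 3,3 → 3,2 → 2,2 → 2,1 → 1,1 → 1,2 → 0,2, total weight = 34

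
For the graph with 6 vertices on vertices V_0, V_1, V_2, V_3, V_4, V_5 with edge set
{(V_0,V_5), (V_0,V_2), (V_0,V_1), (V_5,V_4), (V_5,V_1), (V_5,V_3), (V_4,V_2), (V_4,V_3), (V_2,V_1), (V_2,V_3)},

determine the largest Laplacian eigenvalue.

Degrees: deg(V_0) = 3, deg(V_1) = 3, deg(V_2) = 4, deg(V_3) = 3, deg(V_4) = 3, deg(V_5) = 4.
L = D − A with rows/columns ordered (V_0, V_1, V_2, V_3, V_4, V_5):
  [ 3, -1, -1,  0,  0, -1]
  [-1,  3, -1,  0,  0, -1]
  [-1, -1,  4, -1, -1,  0]
  [ 0,  0, -1,  3, -1, -1]
  [ 0,  0, -1, -1,  3, -1]
  [-1, -1,  0, -1, -1,  4]
Characteristic polynomial: det(λI − L) = λ(λ − 2)(λ − 4)³(λ − 6).
Roots: λ = 0; (λ − 2) = 0 ⇒ λ = 2; (λ − 4) = 0 ⇒ λ = 4 (multiplicity 3); (λ − 6) = 0 ⇒ λ = 6.
(Check: the roots sum (with multiplicity) to 20, matching trace L = Σdeg = 2·10 = 20.)
Laplacian eigenvalues: [0.0, 2.0, 4.0, 4.0, 4.0, 6.0]. Largest eigenvalue (spectral radius) = 6.0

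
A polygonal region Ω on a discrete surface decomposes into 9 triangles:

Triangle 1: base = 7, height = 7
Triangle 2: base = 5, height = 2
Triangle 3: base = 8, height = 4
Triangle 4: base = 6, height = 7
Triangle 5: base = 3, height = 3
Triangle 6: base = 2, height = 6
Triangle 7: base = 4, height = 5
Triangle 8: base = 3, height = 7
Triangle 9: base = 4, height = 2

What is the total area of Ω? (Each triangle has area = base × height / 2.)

(1/2)×7×7 + (1/2)×5×2 + (1/2)×8×4 + (1/2)×6×7 + (1/2)×3×3 + (1/2)×2×6 + (1/2)×4×5 + (1/2)×3×7 + (1/2)×4×2 = 101.5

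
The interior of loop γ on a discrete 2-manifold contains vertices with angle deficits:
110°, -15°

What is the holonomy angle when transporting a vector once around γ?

Holonomy = total enclosed curvature = 110° + (-15°) = 95°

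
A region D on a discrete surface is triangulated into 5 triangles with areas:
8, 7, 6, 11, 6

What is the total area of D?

8 + 7 + 6 + 11 + 6 = 38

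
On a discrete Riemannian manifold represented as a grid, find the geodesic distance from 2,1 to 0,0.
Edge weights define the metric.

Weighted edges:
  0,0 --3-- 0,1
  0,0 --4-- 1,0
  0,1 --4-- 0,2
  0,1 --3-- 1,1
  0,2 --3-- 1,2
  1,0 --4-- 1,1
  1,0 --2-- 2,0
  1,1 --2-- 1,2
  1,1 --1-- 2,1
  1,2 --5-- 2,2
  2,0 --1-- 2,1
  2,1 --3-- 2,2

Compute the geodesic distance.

Shortest path: 2,1 → 2,0 → 1,0 → 0,0, total weight = 7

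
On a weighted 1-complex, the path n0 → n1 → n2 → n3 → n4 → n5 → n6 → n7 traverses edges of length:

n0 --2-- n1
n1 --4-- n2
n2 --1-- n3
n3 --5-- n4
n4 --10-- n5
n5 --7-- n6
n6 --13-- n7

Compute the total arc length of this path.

Arc length = 2 + 4 + 1 + 5 + 10 + 7 + 13 = 42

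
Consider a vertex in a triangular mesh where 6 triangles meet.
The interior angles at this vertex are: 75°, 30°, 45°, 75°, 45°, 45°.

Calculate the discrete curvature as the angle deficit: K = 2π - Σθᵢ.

Sum of angles = 315°. K = 360° - 315° = 45°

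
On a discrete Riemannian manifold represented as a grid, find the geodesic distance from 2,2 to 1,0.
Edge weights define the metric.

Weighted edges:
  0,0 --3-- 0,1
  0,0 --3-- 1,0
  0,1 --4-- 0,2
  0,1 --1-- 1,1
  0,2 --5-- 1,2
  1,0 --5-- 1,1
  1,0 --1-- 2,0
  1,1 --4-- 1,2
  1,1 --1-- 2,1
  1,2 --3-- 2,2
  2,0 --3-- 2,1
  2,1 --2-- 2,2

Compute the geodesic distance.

Shortest path: 2,2 → 2,1 → 2,0 → 1,0, total weight = 6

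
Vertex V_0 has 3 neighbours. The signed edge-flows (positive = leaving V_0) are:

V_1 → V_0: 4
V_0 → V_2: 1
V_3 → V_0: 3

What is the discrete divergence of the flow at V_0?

Divergence = sum of outgoing flows = (-4) + 1 + (-3) = -6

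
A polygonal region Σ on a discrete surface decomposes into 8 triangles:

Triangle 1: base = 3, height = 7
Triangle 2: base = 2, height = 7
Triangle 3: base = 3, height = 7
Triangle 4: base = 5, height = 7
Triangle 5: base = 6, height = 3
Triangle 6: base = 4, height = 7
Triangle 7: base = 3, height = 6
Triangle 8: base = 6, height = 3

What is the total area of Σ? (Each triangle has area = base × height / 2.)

(1/2)×3×7 + (1/2)×2×7 + (1/2)×3×7 + (1/2)×5×7 + (1/2)×6×3 + (1/2)×4×7 + (1/2)×3×6 + (1/2)×6×3 = 86.5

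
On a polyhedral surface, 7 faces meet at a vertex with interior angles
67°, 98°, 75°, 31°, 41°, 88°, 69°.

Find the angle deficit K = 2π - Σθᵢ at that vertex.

Sum of angles = 469°. K = 360° - 469° = -109° = -109π/180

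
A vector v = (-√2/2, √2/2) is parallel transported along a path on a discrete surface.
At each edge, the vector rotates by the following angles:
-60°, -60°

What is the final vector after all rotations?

Total rotation: (-60°) + (-60°) = -120°. Final vector: (0.9659, 0.2588)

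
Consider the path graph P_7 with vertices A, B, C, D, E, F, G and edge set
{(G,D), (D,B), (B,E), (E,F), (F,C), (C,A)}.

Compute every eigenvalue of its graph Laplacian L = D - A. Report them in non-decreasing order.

The path graph P_n has Laplacian eigenvalues λ_k = 2 − 2cos(kπ/n), k = 0, 1, …, n−1. Here n = 7:
k=0: 2 − 2cos(0) = 0.0; k=1: 2 − 2cos(π/7) = 0.1981; k=2: 2 − 2cos(2π/7) = 0.753; k=3: 2 − 2cos(3π/7) = 1.555; k=4: 2 − 2cos(4π/7) = 2.445; k=5: 2 − 2cos(5π/7) = 3.247; k=6: 2 − 2cos(6π/7) = 3.8019.
Laplacian eigenvalues (increasing order): [0.0, 0.1981, 0.753, 1.555, 2.445, 3.247, 3.8019]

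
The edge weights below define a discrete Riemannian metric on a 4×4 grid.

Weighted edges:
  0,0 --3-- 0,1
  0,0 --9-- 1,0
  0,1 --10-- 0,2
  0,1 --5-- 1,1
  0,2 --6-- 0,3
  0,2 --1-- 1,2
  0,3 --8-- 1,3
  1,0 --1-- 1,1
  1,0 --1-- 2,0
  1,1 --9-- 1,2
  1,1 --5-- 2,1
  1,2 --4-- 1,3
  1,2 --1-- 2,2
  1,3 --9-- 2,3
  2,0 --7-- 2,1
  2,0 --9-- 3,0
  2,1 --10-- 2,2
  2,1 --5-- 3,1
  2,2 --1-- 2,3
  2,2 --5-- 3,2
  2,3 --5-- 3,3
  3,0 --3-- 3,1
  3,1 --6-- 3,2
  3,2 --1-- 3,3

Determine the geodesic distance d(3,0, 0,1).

Shortest path: 3,0 → 2,0 → 1,0 → 1,1 → 0,1, total weight = 16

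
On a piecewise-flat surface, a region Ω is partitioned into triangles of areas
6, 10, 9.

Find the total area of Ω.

6 + 10 + 9 = 25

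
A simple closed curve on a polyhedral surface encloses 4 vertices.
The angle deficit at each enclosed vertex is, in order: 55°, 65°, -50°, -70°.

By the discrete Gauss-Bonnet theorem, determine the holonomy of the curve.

Holonomy = total enclosed curvature = 55° + 65° + (-50°) + (-70°) = 0°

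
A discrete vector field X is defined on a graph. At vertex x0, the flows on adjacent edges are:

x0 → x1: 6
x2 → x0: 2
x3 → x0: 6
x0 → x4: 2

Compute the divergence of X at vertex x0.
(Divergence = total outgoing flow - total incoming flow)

Divergence = sum of outgoing flows = 6 + (-2) + (-6) + 2 = 0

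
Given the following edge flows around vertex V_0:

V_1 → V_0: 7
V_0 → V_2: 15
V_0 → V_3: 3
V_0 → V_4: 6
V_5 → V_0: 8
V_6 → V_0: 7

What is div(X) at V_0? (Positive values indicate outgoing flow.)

Divergence = sum of outgoing flows = (-7) + 15 + 3 + 6 + (-8) + (-7) = 2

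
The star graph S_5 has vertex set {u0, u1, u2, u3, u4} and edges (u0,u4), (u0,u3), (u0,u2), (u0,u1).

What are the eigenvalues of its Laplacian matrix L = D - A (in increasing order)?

The star S_5 is the complete bipartite graph K_{1,4} (one hub of degree 4, 4 leaves of degree 1). The Laplacian spectrum of K_{p,q} is 0, p (multiplicity q−1), q (multiplicity p−1), p+q. With p = 1, q = 4: 0 once, 1 with multiplicity 3, and 5 once. (Check: trace L = sum of degrees = 8 = 3·1 + 5.)
Laplacian eigenvalues (increasing order): [0.0, 1.0, 1.0, 1.0, 5.0]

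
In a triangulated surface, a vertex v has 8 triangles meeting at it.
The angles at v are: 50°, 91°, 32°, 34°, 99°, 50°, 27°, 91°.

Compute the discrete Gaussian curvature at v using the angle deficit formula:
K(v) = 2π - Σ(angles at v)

Sum of angles = 474°. K = 360° - 474° = -114° = -19π/30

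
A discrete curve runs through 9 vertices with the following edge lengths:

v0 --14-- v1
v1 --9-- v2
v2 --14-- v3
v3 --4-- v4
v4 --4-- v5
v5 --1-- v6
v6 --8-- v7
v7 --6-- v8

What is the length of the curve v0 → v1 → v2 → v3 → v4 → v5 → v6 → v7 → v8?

Arc length = 14 + 9 + 14 + 4 + 4 + 1 + 8 + 6 = 60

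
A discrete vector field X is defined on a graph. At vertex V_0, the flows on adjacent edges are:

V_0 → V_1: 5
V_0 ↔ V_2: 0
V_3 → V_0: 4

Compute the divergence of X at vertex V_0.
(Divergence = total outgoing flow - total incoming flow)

Divergence = sum of outgoing flows = 5 + 0 + (-4) = 1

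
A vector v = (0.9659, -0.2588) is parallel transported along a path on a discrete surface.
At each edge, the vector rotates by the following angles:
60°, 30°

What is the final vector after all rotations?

Total rotation: 60° + 30° = 90°. Final vector: (0.2588, 0.9659)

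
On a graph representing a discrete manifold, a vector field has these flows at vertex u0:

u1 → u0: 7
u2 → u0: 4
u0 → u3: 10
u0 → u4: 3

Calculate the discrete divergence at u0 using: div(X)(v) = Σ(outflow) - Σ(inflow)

Divergence = sum of outgoing flows = (-7) + (-4) + 10 + 3 = 2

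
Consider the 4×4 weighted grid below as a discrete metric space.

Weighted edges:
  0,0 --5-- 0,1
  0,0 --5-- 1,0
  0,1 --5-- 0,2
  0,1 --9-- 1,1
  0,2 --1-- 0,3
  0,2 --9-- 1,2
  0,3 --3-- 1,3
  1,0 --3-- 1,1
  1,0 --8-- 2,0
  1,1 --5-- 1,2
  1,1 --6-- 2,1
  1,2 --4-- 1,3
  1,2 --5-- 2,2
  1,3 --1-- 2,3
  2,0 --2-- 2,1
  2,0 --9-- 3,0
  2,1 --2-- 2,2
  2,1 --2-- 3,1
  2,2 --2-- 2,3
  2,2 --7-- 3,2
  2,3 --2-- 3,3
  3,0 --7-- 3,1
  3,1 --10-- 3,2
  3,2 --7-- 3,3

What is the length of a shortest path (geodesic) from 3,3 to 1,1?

Shortest path: 3,3 → 2,3 → 2,2 → 2,1 → 1,1, total weight = 12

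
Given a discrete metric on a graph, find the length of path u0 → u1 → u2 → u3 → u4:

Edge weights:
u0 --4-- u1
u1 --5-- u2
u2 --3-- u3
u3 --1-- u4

Arc length = 4 + 5 + 3 + 1 = 13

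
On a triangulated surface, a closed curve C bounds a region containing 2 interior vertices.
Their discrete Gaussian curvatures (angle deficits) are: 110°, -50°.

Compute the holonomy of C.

Holonomy = total enclosed curvature = 110° + (-50°) = 60°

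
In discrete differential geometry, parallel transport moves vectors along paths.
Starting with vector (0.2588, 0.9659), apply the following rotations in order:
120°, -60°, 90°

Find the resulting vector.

Total rotation: 120° + (-60°) + 90° = 150°. Final vector: (-0.7071, -0.7071)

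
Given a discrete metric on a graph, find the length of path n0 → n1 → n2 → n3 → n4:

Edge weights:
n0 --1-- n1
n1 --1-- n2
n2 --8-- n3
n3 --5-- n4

Arc length = 1 + 1 + 8 + 5 = 15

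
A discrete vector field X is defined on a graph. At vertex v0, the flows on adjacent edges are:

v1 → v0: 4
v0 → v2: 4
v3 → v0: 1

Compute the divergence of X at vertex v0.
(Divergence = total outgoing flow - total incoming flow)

Divergence = sum of outgoing flows = (-4) + 4 + (-1) = -1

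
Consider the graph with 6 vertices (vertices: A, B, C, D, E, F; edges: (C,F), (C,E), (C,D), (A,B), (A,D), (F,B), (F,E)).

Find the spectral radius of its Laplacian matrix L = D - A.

Degrees: deg(A) = 2, deg(B) = 2, deg(C) = 3, deg(D) = 2, deg(E) = 2, deg(F) = 3.
L = D − A with rows/columns ordered (A, B, C, D, E, F):
  [ 2, -1,  0, -1,  0,  0]
  [-1,  2,  0,  0,  0, -1]
  [ 0,  0,  3, -1, -1, -1]
  [-1,  0, -1,  2,  0,  0]
  [ 0,  0, -1,  0,  2, -1]
  [ 0, -1, -1,  0, -1,  3]
Characteristic polynomial: det(λI − L) = λ(λ − 1)(λ² − 6λ + 7)(λ − 3)(λ − 4).
Roots: λ = 0; (λ − 1) = 0 ⇒ λ = 1; (λ² − 6λ + 7) = 0 ⇒ λ = 3 ± √2 ≈ 1.5858, 4.4142; (λ − 3) = 0 ⇒ λ = 3; (λ − 4) = 0 ⇒ λ = 4.
(Check: the roots sum (with multiplicity) to 14, matching trace L = Σdeg = 2·7 = 14.)
Laplacian eigenvalues: [0.0, 1.0, 1.5858, 3.0, 4.0, 4.4142]. Largest eigenvalue (spectral radius) = 4.4142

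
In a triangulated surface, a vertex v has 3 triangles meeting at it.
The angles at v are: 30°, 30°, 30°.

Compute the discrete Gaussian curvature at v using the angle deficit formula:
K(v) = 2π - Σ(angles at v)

Sum of angles = 90°. K = 360° - 90° = 270°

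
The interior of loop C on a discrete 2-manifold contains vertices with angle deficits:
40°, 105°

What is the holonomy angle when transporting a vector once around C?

Holonomy = total enclosed curvature = 40° + 105° = 145°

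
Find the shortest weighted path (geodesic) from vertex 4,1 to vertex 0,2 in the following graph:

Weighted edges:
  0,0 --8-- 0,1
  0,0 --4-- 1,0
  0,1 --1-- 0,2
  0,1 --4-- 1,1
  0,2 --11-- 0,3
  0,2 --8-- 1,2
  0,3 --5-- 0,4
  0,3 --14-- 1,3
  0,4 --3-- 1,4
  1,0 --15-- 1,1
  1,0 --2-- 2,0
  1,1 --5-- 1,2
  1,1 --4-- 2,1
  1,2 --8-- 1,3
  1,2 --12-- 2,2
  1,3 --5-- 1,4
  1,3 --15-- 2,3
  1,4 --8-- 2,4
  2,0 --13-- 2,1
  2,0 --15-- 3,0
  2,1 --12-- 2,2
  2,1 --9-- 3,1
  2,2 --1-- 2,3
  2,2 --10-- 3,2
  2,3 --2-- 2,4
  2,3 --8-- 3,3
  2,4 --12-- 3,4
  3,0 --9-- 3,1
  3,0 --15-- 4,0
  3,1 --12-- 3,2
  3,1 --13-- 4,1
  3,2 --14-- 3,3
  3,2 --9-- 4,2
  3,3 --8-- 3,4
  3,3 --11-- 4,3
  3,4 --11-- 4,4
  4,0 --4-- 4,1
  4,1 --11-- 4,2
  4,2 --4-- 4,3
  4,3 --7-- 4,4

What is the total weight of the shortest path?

Shortest path: 4,1 → 3,1 → 2,1 → 1,1 → 0,1 → 0,2, total weight = 31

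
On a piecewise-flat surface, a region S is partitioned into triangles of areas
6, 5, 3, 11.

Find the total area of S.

6 + 5 + 3 + 11 = 25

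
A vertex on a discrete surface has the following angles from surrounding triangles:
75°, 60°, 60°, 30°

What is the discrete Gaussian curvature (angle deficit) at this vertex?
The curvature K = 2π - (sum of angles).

Sum of angles = 225°. K = 360° - 225° = 135° = 3π/4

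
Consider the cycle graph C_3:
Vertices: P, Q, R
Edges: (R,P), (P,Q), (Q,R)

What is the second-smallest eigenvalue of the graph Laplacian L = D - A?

The cycle graph C_n has Laplacian eigenvalues λ_k = 2 − 2cos(2πk/n), k = 0, 1, …, n−1. Here n = 3:
k=0: 2 − 2cos(0) = 0.0; k=1: 2 − 2cos(2π/3) = 3.0; k=2: 2 − 2cos(4π/3) = 3.0.
Laplacian eigenvalues: [0.0, 3.0, 3.0]. Algebraic connectivity (smallest non-zero eigenvalue) = 3.0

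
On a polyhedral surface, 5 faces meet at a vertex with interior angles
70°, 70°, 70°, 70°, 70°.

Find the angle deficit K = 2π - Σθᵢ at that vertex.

Sum of angles = 350°. K = 360° - 350° = 10° = π/18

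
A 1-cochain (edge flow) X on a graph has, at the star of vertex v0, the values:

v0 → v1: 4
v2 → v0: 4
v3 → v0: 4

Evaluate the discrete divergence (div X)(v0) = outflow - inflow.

Divergence = sum of outgoing flows = 4 + (-4) + (-4) = -4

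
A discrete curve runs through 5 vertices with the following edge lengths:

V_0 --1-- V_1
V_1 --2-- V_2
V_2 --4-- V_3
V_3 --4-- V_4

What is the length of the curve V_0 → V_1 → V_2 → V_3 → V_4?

Arc length = 1 + 2 + 4 + 4 = 11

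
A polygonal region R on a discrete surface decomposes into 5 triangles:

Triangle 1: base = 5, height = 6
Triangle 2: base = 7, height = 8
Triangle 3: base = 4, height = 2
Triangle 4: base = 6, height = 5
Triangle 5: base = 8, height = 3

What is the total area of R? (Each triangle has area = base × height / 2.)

(1/2)×5×6 + (1/2)×7×8 + (1/2)×4×2 + (1/2)×6×5 + (1/2)×8×3 = 74.0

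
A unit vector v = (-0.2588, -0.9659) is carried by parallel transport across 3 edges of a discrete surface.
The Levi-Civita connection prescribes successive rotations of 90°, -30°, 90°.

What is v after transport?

Total rotation: 90° + (-30°) + 90° = 150°. Final vector: (0.7071, 0.7071)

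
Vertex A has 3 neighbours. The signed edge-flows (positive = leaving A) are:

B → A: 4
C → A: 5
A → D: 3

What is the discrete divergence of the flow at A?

Divergence = sum of outgoing flows = (-4) + (-5) + 3 = -6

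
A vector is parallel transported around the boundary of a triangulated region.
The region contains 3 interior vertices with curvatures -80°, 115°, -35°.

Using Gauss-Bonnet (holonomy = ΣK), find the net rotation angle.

Holonomy = total enclosed curvature = (-80°) + 115° + (-35°) = 0°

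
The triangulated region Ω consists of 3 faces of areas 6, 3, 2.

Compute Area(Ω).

6 + 3 + 2 = 11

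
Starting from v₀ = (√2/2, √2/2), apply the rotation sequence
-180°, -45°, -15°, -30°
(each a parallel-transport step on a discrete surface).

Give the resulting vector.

Total rotation: (-180°) + (-45°) + (-15°) + (-30°) = -270° ≡ 90° (mod 360°). Final vector: (-0.7071, 0.7071)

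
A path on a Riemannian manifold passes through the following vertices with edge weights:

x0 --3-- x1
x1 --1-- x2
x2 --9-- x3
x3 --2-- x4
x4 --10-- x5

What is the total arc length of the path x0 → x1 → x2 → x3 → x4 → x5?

Arc length = 3 + 1 + 9 + 2 + 10 = 25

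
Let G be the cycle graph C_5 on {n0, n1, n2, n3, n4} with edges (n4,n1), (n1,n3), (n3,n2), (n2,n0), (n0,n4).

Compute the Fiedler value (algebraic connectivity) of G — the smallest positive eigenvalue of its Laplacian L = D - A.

The cycle graph C_n has Laplacian eigenvalues λ_k = 2 − 2cos(2πk/n), k = 0, 1, …, n−1. Here n = 5:
k=0: 2 − 2cos(0) = 0.0; k=1: 2 − 2cos(2π/5) = 1.382; k=2: 2 − 2cos(4π/5) = 3.618; k=3: 2 − 2cos(6π/5) = 3.618; k=4: 2 − 2cos(8π/5) = 1.382.
Laplacian eigenvalues: [0.0, 1.382, 1.382, 3.618, 3.618]. Algebraic connectivity (smallest non-zero eigenvalue) = 1.382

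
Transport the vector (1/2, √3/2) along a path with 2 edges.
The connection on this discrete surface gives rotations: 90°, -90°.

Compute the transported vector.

Total rotation: 90° + (-90°) = 0°. Final vector: (0.5000, 0.8660)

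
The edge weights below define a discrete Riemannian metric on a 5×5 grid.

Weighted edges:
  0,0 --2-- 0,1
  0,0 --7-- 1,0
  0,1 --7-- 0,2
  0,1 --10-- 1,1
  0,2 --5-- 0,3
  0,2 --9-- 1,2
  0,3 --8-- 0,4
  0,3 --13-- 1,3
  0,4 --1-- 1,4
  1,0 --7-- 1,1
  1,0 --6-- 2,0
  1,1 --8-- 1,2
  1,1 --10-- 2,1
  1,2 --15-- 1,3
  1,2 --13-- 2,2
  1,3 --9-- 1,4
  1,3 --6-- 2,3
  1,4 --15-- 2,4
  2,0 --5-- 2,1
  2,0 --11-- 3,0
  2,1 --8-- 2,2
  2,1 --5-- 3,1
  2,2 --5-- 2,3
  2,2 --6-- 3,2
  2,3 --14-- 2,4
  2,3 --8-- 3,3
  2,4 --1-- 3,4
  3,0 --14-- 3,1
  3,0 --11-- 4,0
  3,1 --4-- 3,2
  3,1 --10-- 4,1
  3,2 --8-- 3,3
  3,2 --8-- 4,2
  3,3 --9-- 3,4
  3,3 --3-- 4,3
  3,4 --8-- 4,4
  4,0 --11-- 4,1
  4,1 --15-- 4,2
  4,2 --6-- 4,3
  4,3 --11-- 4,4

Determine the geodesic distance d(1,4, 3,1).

Shortest path: 1,4 → 1,3 → 2,3 → 2,2 → 3,2 → 3,1, total weight = 30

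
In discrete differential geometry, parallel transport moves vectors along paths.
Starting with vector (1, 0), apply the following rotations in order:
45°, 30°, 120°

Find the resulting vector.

Total rotation: 45° + 30° + 120° = 195° ≡ -165° (mod 360°). Final vector: (-0.9659, -0.2588)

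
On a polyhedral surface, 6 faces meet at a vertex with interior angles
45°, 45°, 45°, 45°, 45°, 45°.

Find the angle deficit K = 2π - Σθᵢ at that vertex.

Sum of angles = 270°. K = 360° - 270° = 90° = π/2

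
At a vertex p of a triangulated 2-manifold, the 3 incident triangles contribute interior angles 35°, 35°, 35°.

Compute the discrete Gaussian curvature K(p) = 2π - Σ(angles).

Sum of angles = 105°. K = 360° - 105° = 255°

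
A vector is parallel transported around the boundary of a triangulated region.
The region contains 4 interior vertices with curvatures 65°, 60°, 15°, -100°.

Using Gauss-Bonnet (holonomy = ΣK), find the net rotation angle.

Holonomy = total enclosed curvature = 65° + 60° + 15° + (-100°) = 40°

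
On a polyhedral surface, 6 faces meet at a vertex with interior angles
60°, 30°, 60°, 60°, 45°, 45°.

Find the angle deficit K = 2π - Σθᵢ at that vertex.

Sum of angles = 300°. K = 360° - 300° = 60° = π/3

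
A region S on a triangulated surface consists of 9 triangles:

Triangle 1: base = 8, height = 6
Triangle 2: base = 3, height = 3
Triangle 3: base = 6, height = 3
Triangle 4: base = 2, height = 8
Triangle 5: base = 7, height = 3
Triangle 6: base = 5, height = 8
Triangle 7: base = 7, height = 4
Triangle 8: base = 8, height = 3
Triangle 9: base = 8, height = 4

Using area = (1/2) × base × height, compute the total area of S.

(1/2)×8×6 + (1/2)×3×3 + (1/2)×6×3 + (1/2)×2×8 + (1/2)×7×3 + (1/2)×5×8 + (1/2)×7×4 + (1/2)×8×3 + (1/2)×8×4 = 118.0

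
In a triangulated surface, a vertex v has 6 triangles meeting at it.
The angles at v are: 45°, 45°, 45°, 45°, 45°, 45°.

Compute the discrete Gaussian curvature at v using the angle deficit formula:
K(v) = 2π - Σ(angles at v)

Sum of angles = 270°. K = 360° - 270° = 90°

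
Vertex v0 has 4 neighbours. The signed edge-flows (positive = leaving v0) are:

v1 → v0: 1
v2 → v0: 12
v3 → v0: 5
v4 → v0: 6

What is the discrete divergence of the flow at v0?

Divergence = sum of outgoing flows = (-1) + (-12) + (-5) + (-6) = -24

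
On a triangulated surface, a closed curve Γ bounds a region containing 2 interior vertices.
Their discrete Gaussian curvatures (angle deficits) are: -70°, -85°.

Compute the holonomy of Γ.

Holonomy = total enclosed curvature = (-70°) + (-85°) = -155°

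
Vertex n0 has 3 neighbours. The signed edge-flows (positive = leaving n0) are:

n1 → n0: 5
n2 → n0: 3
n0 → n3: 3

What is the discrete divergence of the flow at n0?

Divergence = sum of outgoing flows = (-5) + (-3) + 3 = -5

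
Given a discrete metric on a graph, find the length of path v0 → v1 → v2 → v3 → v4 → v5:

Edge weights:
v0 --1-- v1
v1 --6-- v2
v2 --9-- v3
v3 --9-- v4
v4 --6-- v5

Arc length = 1 + 6 + 9 + 9 + 6 = 31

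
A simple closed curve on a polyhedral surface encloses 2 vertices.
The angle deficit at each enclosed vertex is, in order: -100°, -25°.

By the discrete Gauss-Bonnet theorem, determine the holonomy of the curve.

Holonomy = total enclosed curvature = (-100°) + (-25°) = -125°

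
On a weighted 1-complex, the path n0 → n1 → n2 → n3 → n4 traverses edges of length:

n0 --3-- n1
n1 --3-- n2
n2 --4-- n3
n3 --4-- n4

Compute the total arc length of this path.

Arc length = 3 + 3 + 4 + 4 = 14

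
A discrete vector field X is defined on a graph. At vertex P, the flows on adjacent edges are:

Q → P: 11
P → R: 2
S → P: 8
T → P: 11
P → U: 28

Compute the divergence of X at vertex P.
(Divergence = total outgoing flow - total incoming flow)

Divergence = sum of outgoing flows = (-11) + 2 + (-8) + (-11) + 28 = 0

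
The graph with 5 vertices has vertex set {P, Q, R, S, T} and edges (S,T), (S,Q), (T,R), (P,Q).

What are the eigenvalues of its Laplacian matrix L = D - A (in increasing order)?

Degrees: deg(P) = 1, deg(Q) = 2, deg(R) = 1, deg(S) = 2, deg(T) = 2.
L = D − A with rows/columns ordered (P, Q, R, S, T):
  [ 1, -1,  0,  0,  0]
  [-1,  2,  0, -1,  0]
  [ 0,  0,  1,  0, -1]
  [ 0, -1,  0,  2, -1]
  [ 0,  0, -1, -1,  2]
Characteristic polynomial: det(λI − L) = λ(λ² − 3λ + 1)(λ² − 5λ + 5).
Roots: λ = 0; (λ² − 3λ + 1) = 0 ⇒ λ = (3 ± √5)/2 ≈ 0.382, 2.618; (λ² − 5λ + 5) = 0 ⇒ λ = (5 ± √5)/2 ≈ 1.382, 3.618.
(Check: the roots sum (with multiplicity) to 8, matching trace L = Σdeg = 2·4 = 8.)
Laplacian eigenvalues (increasing order): [0.0, 0.382, 1.382, 2.618, 3.618]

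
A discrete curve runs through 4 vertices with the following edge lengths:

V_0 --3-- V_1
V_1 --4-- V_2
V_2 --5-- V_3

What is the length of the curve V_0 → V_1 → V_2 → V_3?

Arc length = 3 + 4 + 5 = 12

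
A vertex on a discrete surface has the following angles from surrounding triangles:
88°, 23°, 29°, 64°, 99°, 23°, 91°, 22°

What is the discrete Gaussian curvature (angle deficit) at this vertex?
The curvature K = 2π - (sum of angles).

Sum of angles = 439°. K = 360° - 439° = -79° = -79π/180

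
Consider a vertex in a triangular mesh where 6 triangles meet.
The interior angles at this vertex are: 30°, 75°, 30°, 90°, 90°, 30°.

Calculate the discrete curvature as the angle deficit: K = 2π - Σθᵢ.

Sum of angles = 345°. K = 360° - 345° = 15° = π/12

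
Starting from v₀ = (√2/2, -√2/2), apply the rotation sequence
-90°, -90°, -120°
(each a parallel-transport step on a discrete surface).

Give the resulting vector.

Total rotation: (-90°) + (-90°) + (-120°) = -300° ≡ 60° (mod 360°). Final vector: (0.9659, 0.2588)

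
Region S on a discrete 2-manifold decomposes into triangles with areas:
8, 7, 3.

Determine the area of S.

8 + 7 + 3 = 18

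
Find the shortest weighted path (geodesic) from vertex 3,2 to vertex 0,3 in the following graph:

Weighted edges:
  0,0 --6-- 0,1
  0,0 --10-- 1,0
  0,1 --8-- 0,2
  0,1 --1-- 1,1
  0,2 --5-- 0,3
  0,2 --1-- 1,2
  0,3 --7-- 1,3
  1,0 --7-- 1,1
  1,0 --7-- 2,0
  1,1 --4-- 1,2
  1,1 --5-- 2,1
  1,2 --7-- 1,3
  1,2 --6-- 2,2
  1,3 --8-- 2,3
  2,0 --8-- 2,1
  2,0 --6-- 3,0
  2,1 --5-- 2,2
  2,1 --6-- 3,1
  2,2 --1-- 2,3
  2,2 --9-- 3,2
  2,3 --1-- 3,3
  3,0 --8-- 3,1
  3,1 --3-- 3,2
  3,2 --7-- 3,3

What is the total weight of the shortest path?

Shortest path: 3,2 → 2,2 → 1,2 → 0,2 → 0,3, total weight = 21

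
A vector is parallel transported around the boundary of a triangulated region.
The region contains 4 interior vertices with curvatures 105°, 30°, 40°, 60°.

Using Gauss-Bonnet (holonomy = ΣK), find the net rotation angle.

Holonomy = total enclosed curvature = 105° + 30° + 40° + 60° = 235°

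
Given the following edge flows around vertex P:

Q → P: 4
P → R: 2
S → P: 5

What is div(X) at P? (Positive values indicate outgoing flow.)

Divergence = sum of outgoing flows = (-4) + 2 + (-5) = -7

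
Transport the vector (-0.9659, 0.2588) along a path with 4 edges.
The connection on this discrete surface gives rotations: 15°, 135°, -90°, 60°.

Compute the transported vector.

Total rotation: 15° + 135° + (-90°) + 60° = 120°. Final vector: (0.2588, -0.9659)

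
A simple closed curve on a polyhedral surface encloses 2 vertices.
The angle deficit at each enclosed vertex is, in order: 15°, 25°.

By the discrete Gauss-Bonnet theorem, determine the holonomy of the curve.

Holonomy = total enclosed curvature = 15° + 25° = 40°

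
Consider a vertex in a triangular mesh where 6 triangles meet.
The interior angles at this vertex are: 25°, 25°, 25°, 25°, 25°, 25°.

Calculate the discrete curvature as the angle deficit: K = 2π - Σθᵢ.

Sum of angles = 150°. K = 360° - 150° = 210°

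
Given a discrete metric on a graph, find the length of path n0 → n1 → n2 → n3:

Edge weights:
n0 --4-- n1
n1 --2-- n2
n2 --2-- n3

Arc length = 4 + 2 + 2 = 8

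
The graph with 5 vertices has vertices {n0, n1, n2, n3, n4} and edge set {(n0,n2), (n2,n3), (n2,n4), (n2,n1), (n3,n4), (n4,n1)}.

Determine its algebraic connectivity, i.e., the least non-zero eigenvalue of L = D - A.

Degrees: deg(n0) = 1, deg(n1) = 2, deg(n2) = 4, deg(n3) = 2, deg(n4) = 3.
L = D − A with rows/columns ordered (n0, n1, n2, n3, n4):
  [ 1,  0, -1,  0,  0]
  [ 0,  2, -1,  0, -1]
  [-1, -1,  4, -1, -1]
  [ 0,  0, -1,  2, -1]
  [ 0, -1, -1, -1,  3]
Characteristic polynomial: det(λI − L) = λ(λ − 1)(λ − 2)(λ − 4)(λ − 5).
Roots: λ = 0; (λ − 1) = 0 ⇒ λ = 1; (λ − 2) = 0 ⇒ λ = 2; (λ − 4) = 0 ⇒ λ = 4; (λ − 5) = 0 ⇒ λ = 5.
(Check: the roots sum (with multiplicity) to 12, matching trace L = Σdeg = 2·6 = 12.)
Laplacian eigenvalues: [0.0, 1.0, 2.0, 4.0, 5.0]. Algebraic connectivity (smallest non-zero eigenvalue) = 1.0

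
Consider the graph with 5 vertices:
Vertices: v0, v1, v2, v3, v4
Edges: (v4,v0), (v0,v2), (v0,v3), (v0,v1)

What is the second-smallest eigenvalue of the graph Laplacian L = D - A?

Degrees: deg(v0) = 4, deg(v1) = 1, deg(v2) = 1, deg(v3) = 1, deg(v4) = 1.
L = D − A with rows/columns ordered (v0, v1, v2, v3, v4):
  [ 4, -1, -1, -1, -1]
  [-1,  1,  0,  0,  0]
  [-1,  0,  1,  0,  0]
  [-1,  0,  0,  1,  0]
  [-1,  0,  0,  0,  1]
Characteristic polynomial: det(λI − L) = λ(λ − 1)³(λ − 5).
Roots: λ = 0; (λ − 1) = 0 ⇒ λ = 1 (multiplicity 3); (λ − 5) = 0 ⇒ λ = 5.
(Check: the roots sum (with multiplicity) to 8, matching trace L = Σdeg = 2·4 = 8.)
Laplacian eigenvalues: [0.0, 1.0, 1.0, 1.0, 5.0]. Algebraic connectivity (smallest non-zero eigenvalue) = 1.0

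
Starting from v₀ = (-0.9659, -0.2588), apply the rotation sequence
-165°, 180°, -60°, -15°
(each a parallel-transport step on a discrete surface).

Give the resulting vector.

Total rotation: (-165°) + 180° + (-60°) + (-15°) = -60°. Final vector: (-0.7071, 0.7071)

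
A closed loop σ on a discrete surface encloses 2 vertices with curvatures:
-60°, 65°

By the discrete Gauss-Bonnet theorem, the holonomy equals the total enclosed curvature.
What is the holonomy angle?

Holonomy = total enclosed curvature = (-60°) + 65° = 5°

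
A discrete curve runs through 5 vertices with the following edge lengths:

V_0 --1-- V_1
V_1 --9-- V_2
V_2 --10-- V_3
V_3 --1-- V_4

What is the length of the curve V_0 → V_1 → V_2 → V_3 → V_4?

Arc length = 1 + 9 + 10 + 1 = 21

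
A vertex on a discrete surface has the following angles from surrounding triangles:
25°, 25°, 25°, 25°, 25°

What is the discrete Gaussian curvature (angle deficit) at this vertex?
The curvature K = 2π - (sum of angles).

Sum of angles = 125°. K = 360° - 125° = 235° = 47π/36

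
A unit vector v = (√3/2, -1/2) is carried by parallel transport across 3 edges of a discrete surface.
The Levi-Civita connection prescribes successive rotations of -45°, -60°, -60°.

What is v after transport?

Total rotation: (-45°) + (-60°) + (-60°) = -165°. Final vector: (-0.9659, 0.2588)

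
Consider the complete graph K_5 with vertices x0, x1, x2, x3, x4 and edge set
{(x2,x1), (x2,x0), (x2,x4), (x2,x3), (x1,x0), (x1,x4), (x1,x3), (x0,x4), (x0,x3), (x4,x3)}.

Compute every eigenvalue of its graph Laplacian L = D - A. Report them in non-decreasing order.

For the complete graph K_n, L = nI − J (J = all-ones matrix). J has eigenvalues n (once, eigenvector 𝟙) and 0 (multiplicity n−1), so L has eigenvalues 0 (once) and n (multiplicity n−1). Here n = 5: eigenvalue 0 once and 5 with multiplicity 4.
Laplacian eigenvalues (increasing order): [0.0, 5.0, 5.0, 5.0, 5.0]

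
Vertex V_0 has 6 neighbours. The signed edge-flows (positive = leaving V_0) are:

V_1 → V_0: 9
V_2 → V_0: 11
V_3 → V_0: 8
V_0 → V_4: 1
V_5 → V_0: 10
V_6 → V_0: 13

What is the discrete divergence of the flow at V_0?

Divergence = sum of outgoing flows = (-9) + (-11) + (-8) + 1 + (-10) + (-13) = -50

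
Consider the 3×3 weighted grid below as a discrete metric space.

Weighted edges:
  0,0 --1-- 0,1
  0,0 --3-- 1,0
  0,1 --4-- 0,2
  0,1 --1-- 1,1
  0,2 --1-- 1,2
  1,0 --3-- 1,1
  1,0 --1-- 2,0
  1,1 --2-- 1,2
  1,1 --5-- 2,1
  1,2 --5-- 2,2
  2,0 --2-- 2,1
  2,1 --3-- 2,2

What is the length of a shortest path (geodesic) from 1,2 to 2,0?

Shortest path: 1,2 → 1,1 → 1,0 → 2,0, total weight = 6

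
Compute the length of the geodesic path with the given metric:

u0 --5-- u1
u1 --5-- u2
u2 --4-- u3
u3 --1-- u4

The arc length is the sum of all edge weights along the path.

Arc length = 5 + 5 + 4 + 1 = 15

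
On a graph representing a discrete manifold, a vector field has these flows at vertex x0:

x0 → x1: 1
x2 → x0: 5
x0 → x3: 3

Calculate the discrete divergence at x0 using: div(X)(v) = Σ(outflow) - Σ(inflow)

Divergence = sum of outgoing flows = 1 + (-5) + 3 = -1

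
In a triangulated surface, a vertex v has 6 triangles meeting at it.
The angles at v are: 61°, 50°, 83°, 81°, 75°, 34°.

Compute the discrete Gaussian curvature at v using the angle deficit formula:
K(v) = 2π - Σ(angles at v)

Sum of angles = 384°. K = 360° - 384° = -24° = -2π/15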